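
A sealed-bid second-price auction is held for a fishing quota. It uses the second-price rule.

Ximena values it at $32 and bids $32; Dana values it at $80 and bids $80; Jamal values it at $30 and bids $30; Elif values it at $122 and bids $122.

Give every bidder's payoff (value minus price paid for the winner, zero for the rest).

Ordered from highest: Elif $122, then Dana $80, then Ximena $32, then Jamal $30.
Elif has the top bid and wins; the price is the second-highest bid, $80.
Elif's payoff = $122 − $80 = $42. All other bidders lose, so their payoff is 0.

Ximena $0, Dana $0, Jamal $0, Elif $42.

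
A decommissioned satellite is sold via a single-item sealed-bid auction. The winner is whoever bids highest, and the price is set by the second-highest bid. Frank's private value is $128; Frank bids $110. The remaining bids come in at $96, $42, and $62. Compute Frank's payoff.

Frank's payoff: $32.

Highest competing bid: $96.
Frank's bid $110 is the highest overall, so Frank wins and pays the second-highest bid, $96.
Payoff = value − price = $128 − $96 = $32.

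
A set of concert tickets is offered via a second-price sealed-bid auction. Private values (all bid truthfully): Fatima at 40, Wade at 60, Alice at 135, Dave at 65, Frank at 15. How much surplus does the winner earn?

Ordered from highest: Alice 135 > Dave 65 > Wade 60 > Fatima 40 > Frank 15.
Alice wins with the top bid and pays the second-highest, 65.
Surplus = 135 − 65 = 70.

Surplus = 70.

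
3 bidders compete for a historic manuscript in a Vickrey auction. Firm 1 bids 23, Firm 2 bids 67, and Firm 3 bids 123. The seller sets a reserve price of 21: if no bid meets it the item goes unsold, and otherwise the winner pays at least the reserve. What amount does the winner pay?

The winner pays 67.

Bids in descending order: Firm 3 123 > Firm 2 67 > Firm 1 23.
Firm 3 has the highest bid, so Firm 3 wins.
The second-highest bid is 67, which exceeds the reserve, so that sets the price.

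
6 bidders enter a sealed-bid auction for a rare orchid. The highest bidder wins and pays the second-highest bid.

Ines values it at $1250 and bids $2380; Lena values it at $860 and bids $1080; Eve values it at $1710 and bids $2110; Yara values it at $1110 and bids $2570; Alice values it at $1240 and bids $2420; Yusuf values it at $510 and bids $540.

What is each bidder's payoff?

Payoffs: Ines $0, Lena $0, Eve $0, Yara -$1310, Alice $0, Yusuf $0.

Sorted high to low: Yara $2570; Alice $2420; Ines $2380; Eve $2110; Lena $1080; Yusuf $540.
Yara has the top bid and wins; the price is the second-highest bid, $2420.
Yara's payoff = $1110 − $2420 = -$1310. All other bidders lose, so their payoff is 0.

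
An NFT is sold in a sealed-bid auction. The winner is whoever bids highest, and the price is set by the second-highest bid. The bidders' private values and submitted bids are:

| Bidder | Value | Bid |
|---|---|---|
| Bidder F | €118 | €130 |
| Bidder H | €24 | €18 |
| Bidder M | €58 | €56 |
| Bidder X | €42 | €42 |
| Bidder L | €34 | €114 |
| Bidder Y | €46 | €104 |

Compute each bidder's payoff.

Ordered from highest: Bidder F €130, then Bidder L €114, then Bidder Y €104, then Bidder M €56, then Bidder X €42, then Bidder H €18.
Bidder F has the top bid and wins; the price is the second-highest bid, €114.
Bidder F's payoff = €118 − €114 = €4. All other bidders lose, so their payoff is 0.

Payoffs: Bidder F €4, Bidder H €0, Bidder M €0, Bidder X €0, Bidder L €0, Bidder Y €0.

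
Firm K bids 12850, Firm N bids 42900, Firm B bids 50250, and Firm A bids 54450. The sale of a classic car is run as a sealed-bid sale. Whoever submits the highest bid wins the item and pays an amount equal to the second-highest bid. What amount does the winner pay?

Sorted high to low: Firm A 54450, then Firm B 50250, then Firm N 42900, then Firm K 12850.
Firm A has the highest bid, so Firm A wins.
The second-highest bid is 50250, so that is what Firm A pays.

50250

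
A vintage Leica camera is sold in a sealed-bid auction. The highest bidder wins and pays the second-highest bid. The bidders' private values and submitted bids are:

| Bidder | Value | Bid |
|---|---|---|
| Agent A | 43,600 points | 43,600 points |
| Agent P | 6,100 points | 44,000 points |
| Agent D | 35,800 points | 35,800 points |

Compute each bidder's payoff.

Payoffs: Agent A 0 points, Agent P -37,500 points, Agent D 0 points.

Ordered from highest: Agent P 44,000 points, then Agent A 43,600 points, then Agent D 35,800 points.
Agent P has the top bid and wins; the price is the second-highest bid, 43,600 points.
Agent P's payoff = 6,100 points − 43,600 points = -37,500 points. All other bidders lose, so their payoff is 0.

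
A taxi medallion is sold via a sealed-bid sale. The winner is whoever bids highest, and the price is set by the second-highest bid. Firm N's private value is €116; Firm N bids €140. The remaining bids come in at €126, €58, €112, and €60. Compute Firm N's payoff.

Payoff = -€10.

Highest competing bid: €126.
Firm N's bid €140 is the highest overall, so Firm N wins and pays the second-highest bid, €126.
Payoff = value − price = €116 − €126 = -€10.
Overbidding won the item at a price above value — truthful bidding would have avoided this loss.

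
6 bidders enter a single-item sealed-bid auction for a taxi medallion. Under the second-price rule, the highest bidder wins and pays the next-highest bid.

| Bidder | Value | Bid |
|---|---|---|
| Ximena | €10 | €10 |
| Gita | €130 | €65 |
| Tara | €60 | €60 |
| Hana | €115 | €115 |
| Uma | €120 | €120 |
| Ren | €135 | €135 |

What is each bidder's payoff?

Payoffs: Ximena €0, Gita €0, Tara €0, Hana €0, Uma €0, Ren €15.

Bids in descending order: Ren €135; Uma €120; Hana €115; Gita €65; Tara €60; Ximena €10.
Ren has the top bid and wins; the price is the second-highest bid, €120.
Ren's payoff = €135 − €120 = €15. All other bidders lose, so their payoff is 0.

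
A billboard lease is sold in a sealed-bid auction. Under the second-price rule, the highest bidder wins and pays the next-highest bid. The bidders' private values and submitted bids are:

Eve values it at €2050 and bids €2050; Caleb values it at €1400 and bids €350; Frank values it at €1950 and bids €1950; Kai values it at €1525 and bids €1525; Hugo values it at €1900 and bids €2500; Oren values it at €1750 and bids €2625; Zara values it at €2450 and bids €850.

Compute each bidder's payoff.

Sorted high to low: Oren €2625; Hugo €2500; Eve €2050; Frank €1950; Kai €1525; Zara €850; Caleb €350.
Oren has the top bid and wins; the price is the second-highest bid, €2500.
Oren's payoff = €1750 − €2500 = -€750. All other bidders lose, so their payoff is 0.

Payoffs: Eve €0, Caleb €0, Frank €0, Kai €0, Hugo €0, Oren -€750, Zara €0.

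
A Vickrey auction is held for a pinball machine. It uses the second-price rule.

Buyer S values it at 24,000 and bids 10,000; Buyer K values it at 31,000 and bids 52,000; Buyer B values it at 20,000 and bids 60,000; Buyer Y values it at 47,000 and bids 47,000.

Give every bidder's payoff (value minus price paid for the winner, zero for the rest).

Buyer S 0, Buyer K 0, Buyer B -32,000, Buyer Y 0.

Bids in descending order: Buyer B 60,000, then Buyer K 52,000, then Buyer Y 47,000, then Buyer S 10,000.
Buyer B has the top bid and wins; the price is the second-highest bid, 52,000.
Buyer B's payoff = 20,000 − 52,000 = -32,000. All other bidders lose, so their payoff is 0.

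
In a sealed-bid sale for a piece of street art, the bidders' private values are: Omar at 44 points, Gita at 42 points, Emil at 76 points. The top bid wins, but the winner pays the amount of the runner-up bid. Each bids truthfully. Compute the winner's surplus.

Sorted high to low: Emil 76 points; Omar 44 points; Gita 42 points.
Emil wins with the top bid and pays the second-highest, 44 points.
Surplus = 76 points − 44 points = 32 points.

32 points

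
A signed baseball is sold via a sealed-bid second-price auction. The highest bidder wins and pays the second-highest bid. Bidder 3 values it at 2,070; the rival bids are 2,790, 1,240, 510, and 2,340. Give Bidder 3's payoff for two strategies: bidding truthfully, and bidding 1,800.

The highest competing bid is 2,790.
Bidding truthfully at 2,070: the top bid is 2,790 (a rival), so Bidder 3 loses. Payoff = 0.
Bidding 1,800: the top bid is 2,790 (a rival), so Bidder 3 loses. Payoff = 0.

(a) 0  (b) 0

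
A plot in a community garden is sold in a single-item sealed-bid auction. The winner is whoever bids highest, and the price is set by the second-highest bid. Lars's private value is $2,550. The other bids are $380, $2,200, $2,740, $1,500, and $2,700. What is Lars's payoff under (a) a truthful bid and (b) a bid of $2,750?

Truthful: $0; alternative: -$190.

The highest competing bid is $2,740.
Bidding truthfully at $2,550: the top bid is $2,740 (a rival), so Lars loses. Payoff = $0.
Bidding $2,750: Lars has the top bid, wins, and pays the second-highest bid $2,740. Payoff = $2,550 − $2,740 = -$190.
Deviating from a truthful bid can only lose payoff in a second-price auction — never gain.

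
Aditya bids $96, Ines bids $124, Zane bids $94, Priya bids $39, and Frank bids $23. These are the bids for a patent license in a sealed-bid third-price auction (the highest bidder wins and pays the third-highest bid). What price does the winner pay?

Bids in descending order: Ines $124, then Aditya $96, then Zane $94, then Priya $39, then Frank $23.
Ines is the highest bidder, so Ines wins.
Under the third-price rule, the price is the third-highest bid: $94.

Price paid: $94.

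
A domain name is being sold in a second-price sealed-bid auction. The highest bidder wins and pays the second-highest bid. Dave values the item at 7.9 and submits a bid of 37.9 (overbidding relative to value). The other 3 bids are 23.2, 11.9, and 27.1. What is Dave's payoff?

-19.2

Highest competing bid: 27.1.
Dave's bid 37.9 is the highest overall, so Dave wins and pays the second-highest bid, 27.1.
Payoff = value − price = 7.9 − 27.1 = -19.2.
Overbidding won the item at a price above value — truthful bidding would have avoided this loss.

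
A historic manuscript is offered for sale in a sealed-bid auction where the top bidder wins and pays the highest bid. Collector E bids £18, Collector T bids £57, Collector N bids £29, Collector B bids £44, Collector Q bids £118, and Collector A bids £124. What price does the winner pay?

£124

Ranking the bids: Collector A £124 > Collector Q £118 > Collector T £57 > Collector B £44 > Collector N £29 > Collector E £18.
Collector A is the highest bidder, so Collector A wins.
Under the first-price rule, the price is the highest bid: £124.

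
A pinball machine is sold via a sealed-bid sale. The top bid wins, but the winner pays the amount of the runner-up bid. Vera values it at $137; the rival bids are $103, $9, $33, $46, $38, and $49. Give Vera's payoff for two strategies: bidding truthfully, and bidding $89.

(a) $34  (b) $0

The highest competing bid is $103.
Bidding truthfully at $137: Vera has the top bid, wins, and pays the second-highest bid $103. Payoff = $137 − $103 = $34.
Bidding $89: the top bid is $103 (a rival), so Vera loses. Payoff = $0.
Deviating from a truthful bid can only lose payoff in a second-price auction — never gain.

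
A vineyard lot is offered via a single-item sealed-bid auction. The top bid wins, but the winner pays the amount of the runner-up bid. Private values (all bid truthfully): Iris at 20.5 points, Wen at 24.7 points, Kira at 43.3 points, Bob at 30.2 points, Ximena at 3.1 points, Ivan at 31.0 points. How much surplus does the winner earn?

Surplus = 12.3 points.

Bids in descending order: Kira 43.3 points > Ivan 31.0 points > Bob 30.2 points > Wen 24.7 points > Iris 20.5 points > Ximena 3.1 points.
Kira wins with the top bid and pays the second-highest, 31.0 points.
Surplus = 43.3 points − 31.0 points = 12.3 points.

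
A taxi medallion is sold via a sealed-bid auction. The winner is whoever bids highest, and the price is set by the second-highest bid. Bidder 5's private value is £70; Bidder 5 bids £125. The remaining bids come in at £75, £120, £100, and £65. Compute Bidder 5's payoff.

Highest competing bid: £120.
Bidder 5's bid £125 is the highest overall, so Bidder 5 wins and pays the second-highest bid, £120.
Payoff = value − price = £70 − £120 = -£50.
Overbidding won the item at a price above value — truthful bidding would have avoided this loss.

The bidder's payoff: -£50.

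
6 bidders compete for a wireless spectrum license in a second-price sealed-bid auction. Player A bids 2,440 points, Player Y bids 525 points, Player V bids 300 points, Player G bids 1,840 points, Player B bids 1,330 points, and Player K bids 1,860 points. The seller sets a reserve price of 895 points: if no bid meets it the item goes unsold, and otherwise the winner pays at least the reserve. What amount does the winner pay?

Price paid: 1,860 points.

Bids in descending order: Player A 2,440 points > Player K 1,860 points > Player G 1,840 points > Player B 1,330 points > Player Y 525 points > Player V 300 points.
Player A has the highest bid, so Player A wins.
The second-highest bid is 1,860 points, which exceeds the reserve, so that sets the price.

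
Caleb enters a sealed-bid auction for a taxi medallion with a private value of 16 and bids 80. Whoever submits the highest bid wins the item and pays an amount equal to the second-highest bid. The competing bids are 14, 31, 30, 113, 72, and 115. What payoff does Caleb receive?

0

Highest competing bid: 115.
Caleb's bid 80 is not the highest, so Caleb loses, pays nothing, and earns zero payoff.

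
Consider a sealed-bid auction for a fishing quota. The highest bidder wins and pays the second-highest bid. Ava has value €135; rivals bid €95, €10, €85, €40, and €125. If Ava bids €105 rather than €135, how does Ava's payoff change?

The highest competing bid is €125.
Bidding truthfully at €135: Ava has the top bid, wins, and pays the second-highest bid €125. Payoff = €135 − €125 = €10.
Bidding €105: the top bid is €125 (a rival), so Ava loses. Payoff = €0.
Change = €0 − €10 = -€10.
Deviating from a truthful bid can only lose payoff in a second-price auction — never gain.

Change in payoff: -€10.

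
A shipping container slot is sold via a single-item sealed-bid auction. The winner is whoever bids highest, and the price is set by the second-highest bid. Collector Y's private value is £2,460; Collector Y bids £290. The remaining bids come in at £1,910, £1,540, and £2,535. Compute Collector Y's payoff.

Payoff = £0.

Highest competing bid: £2,535.
Collector Y's bid £290 is not the highest, so Collector Y loses, pays nothing, and earns zero payoff.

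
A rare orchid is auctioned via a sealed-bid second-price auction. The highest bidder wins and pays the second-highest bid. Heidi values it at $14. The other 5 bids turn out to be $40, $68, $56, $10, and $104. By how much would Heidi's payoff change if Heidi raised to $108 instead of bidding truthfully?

The highest competing bid is $104.
Bidding truthfully at $14: the top bid is $104 (a rival), so Heidi loses. Payoff = $0.
Bidding $108: Heidi has the top bid, wins, and pays the second-highest bid $104. Payoff = $14 − $104 = -$90.
Change = -$90 − $0 = -$90.

-$90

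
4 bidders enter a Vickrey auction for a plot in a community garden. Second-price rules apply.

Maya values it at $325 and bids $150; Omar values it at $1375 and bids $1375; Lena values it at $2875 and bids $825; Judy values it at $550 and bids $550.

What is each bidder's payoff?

Maya $0, Omar $550, Lena $0, Judy $0.

Ordered from highest: Omar $1375, then Lena $825, then Judy $550, then Maya $150.
Omar has the top bid and wins; the price is the second-highest bid, $825.
Omar's payoff = $1375 − $825 = $550. All other bidders lose, so their payoff is 0.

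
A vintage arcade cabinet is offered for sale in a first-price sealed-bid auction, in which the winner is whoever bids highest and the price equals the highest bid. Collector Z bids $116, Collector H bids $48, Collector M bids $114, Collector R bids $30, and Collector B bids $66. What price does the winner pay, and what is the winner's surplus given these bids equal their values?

Price $116; surplus $0.

Ranking the bids: Collector Z $116, then Collector M $114, then Collector B $66, then Collector H $48, then Collector R $30.
Collector Z is the highest bidder, so Collector Z wins.
Under the first-price rule, the price is the highest bid: $116.
Surplus = $116 − $116 = $0.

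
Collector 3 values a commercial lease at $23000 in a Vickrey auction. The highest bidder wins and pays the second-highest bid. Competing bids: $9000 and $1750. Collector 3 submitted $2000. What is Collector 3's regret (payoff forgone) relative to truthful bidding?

The highest competing bid is $9000.
Bidding truthfully at $23000: Collector 3 has the top bid, wins, and pays the second-highest bid $9000. Payoff = $23000 − $9000 = $14000.
Bidding $2000: the top bid is $9000 (a rival), so Collector 3 loses. Payoff = $0.
Regret = truthful payoff − actual payoff = $14000 − $0 = $14000.

$14000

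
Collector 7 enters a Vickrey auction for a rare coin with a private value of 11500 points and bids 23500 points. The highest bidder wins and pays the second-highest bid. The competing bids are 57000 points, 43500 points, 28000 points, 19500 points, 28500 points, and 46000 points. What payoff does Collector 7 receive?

Highest competing bid: 57000 points.
Collector 7's bid 23500 points is not the highest, so Collector 7 loses, pays nothing, and earns zero payoff.

Payoff = 0 points.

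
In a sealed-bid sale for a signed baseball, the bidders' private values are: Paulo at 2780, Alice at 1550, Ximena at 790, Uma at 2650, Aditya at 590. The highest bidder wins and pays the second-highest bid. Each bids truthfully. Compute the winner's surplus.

130

Ordered from highest: Paulo 2780; Uma 2650; Alice 1550; Ximena 790; Aditya 590.
Paulo wins with the top bid and pays the second-highest, 2650.
Surplus = 2780 − 2650 = 130.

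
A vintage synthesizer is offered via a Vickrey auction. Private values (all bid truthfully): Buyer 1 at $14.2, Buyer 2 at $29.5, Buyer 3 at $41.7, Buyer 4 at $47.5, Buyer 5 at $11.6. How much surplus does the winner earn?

Ranking the bids: Buyer 4 $47.5; Buyer 3 $41.7; Buyer 2 $29.5; Buyer 1 $14.2; Buyer 5 $11.6.
Buyer 4 wins with the top bid and pays the second-highest, $41.7.
Surplus = $47.5 − $41.7 = $5.8.

Surplus = $5.8.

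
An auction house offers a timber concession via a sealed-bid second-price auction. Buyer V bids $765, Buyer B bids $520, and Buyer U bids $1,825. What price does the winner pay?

Bids in descending order: Buyer U $1,825 > Buyer V $765 > Buyer B $520.
Buyer U has the highest bid, so Buyer U wins.
The second-highest bid is $765, so that is what Buyer U pays.

The winner pays $765.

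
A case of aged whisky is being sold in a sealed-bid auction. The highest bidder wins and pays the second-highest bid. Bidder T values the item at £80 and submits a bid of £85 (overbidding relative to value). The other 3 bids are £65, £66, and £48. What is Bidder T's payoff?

Bidder T's payoff: £14.

Highest competing bid: £66.
Bidder T's bid £85 is the highest overall, so Bidder T wins and pays the second-highest bid, £66.
Payoff = value − price = £80 − £66 = £14.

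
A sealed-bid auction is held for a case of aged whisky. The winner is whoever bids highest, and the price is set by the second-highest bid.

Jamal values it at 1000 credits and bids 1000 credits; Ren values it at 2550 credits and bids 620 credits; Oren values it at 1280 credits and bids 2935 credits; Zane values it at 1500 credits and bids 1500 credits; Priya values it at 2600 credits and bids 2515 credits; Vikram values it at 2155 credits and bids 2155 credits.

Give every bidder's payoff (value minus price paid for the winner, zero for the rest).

Payoffs: Jamal 0 credits, Ren 0 credits, Oren -1235 credits, Zane 0 credits, Priya 0 credits, Vikram 0 credits.

Ranking the bids: Oren 2935 credits > Priya 2515 credits > Vikram 2155 credits > Zane 1500 credits > Jamal 1000 credits > Ren 620 credits.
Oren has the top bid and wins; the price is the second-highest bid, 2515 credits.
Oren's payoff = 1280 credits − 2515 credits = -1235 credits. All other bidders lose, so their payoff is 0.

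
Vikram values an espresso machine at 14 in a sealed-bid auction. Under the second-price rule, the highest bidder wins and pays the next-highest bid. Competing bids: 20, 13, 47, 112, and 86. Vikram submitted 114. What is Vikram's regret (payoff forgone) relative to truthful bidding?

Payoff forgone: 98.

The highest competing bid is 112.
Bidding truthfully at 14: the top bid is 112 (a rival), so Vikram loses. Payoff = 0.
Bidding 114: Vikram has the top bid, wins, and pays the second-highest bid 112. Payoff = 14 − 112 = -98.
Regret = truthful payoff − actual payoff = 0 − -98 = 98.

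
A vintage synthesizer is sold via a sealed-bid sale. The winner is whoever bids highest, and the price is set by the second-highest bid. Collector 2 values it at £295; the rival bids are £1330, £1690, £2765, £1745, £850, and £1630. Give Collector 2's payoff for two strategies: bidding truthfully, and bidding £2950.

The highest competing bid is £2765.
Bidding truthfully at £295: the top bid is £2765 (a rival), so Collector 2 loses. Payoff = £0.
Bidding £2950: Collector 2 has the top bid, wins, and pays the second-highest bid £2765. Payoff = £295 − £2765 = -£2470.
Deviating from a truthful bid can only lose payoff in a second-price auction — never gain.

Truthful: £0; alternative: -£2470.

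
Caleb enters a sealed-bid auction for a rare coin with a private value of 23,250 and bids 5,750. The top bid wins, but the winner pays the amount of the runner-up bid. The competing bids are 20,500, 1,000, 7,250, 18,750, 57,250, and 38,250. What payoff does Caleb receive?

Highest competing bid: 57,250.
Caleb's bid 5,750 is not the highest, so Caleb loses, pays nothing, and earns zero payoff.

Payoff = 0.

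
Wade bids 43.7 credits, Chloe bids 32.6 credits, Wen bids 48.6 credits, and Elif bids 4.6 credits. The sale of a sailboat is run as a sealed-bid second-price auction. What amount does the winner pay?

43.7 credits

Ordered from highest: Wen 48.6 credits, then Wade 43.7 credits, then Chloe 32.6 credits, then Elif 4.6 credits.
Wen has the highest bid, so Wen wins.
The second-highest bid is 43.7 credits, so that is what Wen pays.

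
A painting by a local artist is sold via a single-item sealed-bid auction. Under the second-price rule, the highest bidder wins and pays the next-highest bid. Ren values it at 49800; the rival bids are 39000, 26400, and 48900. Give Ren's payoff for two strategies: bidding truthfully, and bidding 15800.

(a) 900  (b) 0

The highest competing bid is 48900.
Bidding truthfully at 49800: Ren has the top bid, wins, and pays the second-highest bid 48900. Payoff = 49800 − 48900 = 900.
Bidding 15800: the top bid is 48900 (a rival), so Ren loses. Payoff = 0.
Deviating from a truthful bid can only lose payoff in a second-price auction — never gain.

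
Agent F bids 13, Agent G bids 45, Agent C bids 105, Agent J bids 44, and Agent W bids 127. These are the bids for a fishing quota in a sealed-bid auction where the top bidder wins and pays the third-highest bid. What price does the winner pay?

Sorted high to low: Agent W 127, then Agent C 105, then Agent G 45, then Agent J 44, then Agent F 13.
Agent W is the highest bidder, so Agent W wins.
Under the third-price rule, the price is the third-highest bid: 45.

Price paid: 45.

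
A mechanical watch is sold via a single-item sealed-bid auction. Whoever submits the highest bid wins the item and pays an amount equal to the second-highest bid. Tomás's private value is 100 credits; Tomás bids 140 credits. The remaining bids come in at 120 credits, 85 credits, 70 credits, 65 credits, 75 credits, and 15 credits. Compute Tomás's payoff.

-20 credits

Highest competing bid: 120 credits.
Tomás's bid 140 credits is the highest overall, so Tomás wins and pays the second-highest bid, 120 credits.
Payoff = value − price = 100 credits − 120 credits = -20 credits.
Overbidding won the item at a price above value — truthful bidding would have avoided this loss.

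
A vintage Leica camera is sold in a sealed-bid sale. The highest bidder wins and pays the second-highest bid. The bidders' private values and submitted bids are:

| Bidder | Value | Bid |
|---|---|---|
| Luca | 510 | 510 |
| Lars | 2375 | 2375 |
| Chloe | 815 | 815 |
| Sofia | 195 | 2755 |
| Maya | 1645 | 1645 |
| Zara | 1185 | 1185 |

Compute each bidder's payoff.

Luca 0, Lars 0, Chloe 0, Sofia -2180, Maya 0, Zara 0.

Sorted high to low: Sofia 2755 > Lars 2375 > Maya 1645 > Zara 1185 > Chloe 815 > Luca 510.
Sofia has the top bid and wins; the price is the second-highest bid, 2375.
Sofia's payoff = 195 − 2375 = -2180. All other bidders lose, so their payoff is 0.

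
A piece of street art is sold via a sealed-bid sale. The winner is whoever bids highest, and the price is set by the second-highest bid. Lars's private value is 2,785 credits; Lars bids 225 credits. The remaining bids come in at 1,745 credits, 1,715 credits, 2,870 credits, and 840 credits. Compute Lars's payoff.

Highest competing bid: 2,870 credits.
Lars's bid 225 credits is not the highest, so Lars loses, pays nothing, and earns zero payoff.

Payoff = 0 credits.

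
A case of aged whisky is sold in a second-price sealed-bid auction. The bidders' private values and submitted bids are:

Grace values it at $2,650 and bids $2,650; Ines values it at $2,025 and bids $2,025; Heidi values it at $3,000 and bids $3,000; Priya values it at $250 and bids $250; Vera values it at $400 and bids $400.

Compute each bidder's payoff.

Ordered from highest: Heidi $3,000, then Grace $2,650, then Ines $2,025, then Vera $400, then Priya $250.
Heidi has the top bid and wins; the price is the second-highest bid, $2,650.
Heidi's payoff = $3,000 − $2,650 = $350. All other bidders lose, so their payoff is 0.

Payoffs: Grace $0, Ines $0, Heidi $350, Priya $0, Vera $0.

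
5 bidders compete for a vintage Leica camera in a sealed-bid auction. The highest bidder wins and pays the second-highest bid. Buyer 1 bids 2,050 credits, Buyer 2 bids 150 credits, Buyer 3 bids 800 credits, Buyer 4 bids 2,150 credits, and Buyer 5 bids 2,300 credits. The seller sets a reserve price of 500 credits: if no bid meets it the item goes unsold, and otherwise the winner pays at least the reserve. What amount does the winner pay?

Ordered from highest: Buyer 5 2,300 credits > Buyer 4 2,150 credits > Buyer 1 2,050 credits > Buyer 3 800 credits > Buyer 2 150 credits.
Buyer 5 has the highest bid, so Buyer 5 wins.
The second-highest bid is 2,150 credits, which exceeds the reserve, so that sets the price.

Price paid: 2,150 credits.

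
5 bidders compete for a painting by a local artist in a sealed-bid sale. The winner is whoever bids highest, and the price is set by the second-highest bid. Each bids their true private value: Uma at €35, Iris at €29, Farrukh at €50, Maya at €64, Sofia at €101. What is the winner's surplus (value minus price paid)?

Surplus = €37.

Ordered from highest: Sofia €101, then Maya €64, then Farrukh €50, then Uma €35, then Iris €29.
Sofia wins with the top bid and pays the second-highest, €64.
Surplus = €101 − €64 = €37.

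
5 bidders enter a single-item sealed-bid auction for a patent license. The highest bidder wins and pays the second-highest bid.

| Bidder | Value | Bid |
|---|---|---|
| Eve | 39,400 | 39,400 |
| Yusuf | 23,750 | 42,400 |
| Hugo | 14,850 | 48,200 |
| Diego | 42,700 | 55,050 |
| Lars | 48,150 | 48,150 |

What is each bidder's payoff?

Eve 0, Yusuf 0, Hugo 0, Diego -5,500, Lars 0.

Ranking the bids: Diego 55,050; Hugo 48,200; Lars 48,150; Yusuf 42,400; Eve 39,400.
Diego has the top bid and wins; the price is the second-highest bid, 48,200.
Diego's payoff = 42,700 − 48,200 = -5,500. All other bidders lose, so their payoff is 0.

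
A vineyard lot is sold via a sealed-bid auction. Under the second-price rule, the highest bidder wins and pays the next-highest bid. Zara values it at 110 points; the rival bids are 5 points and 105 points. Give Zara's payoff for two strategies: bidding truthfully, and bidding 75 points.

The highest competing bid is 105 points.
Bidding truthfully at 110 points: Zara has the top bid, wins, and pays the second-highest bid 105 points. Payoff = 110 points − 105 points = 5 points.
Bidding 75 points: the top bid is 105 points (a rival), so Zara loses. Payoff = 0 points.

(a) 5 points  (b) 0 points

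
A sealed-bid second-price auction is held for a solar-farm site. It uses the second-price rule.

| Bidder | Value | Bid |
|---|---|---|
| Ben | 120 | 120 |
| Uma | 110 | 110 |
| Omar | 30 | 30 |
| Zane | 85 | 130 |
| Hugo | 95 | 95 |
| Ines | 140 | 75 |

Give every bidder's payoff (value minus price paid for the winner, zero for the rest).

Ranking the bids: Zane 130 > Ben 120 > Uma 110 > Hugo 95 > Ines 75 > Omar 30.
Zane has the top bid and wins; the price is the second-highest bid, 120.
Zane's payoff = 85 − 120 = -35. All other bidders lose, so their payoff is 0.

Payoffs: Ben 0, Uma 0, Omar 0, Zane -35, Hugo 0, Ines 0.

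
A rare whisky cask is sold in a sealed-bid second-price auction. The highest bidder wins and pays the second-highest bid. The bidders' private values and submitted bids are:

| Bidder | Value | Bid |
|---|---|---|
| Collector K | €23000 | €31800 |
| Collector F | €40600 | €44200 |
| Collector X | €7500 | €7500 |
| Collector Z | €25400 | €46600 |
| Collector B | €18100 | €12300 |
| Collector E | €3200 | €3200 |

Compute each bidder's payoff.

Sorted high to low: Collector Z €46600, then Collector F €44200, then Collector K €31800, then Collector B €12300, then Collector X €7500, then Collector E €3200.
Collector Z has the top bid and wins; the price is the second-highest bid, €44200.
Collector Z's payoff = €25400 − €44200 = -€18800. All other bidders lose, so their payoff is 0.

Payoffs: Collector K €0, Collector F €0, Collector X €0, Collector Z -€18800, Collector B €0, Collector E €0.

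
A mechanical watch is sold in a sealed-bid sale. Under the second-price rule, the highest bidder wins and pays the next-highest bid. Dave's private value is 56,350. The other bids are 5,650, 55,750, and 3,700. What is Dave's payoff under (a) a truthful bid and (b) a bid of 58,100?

The highest competing bid is 55,750.
Bidding truthfully at 56,350: Dave has the top bid, wins, and pays the second-highest bid 55,750. Payoff = 56,350 − 55,750 = 600.
Bidding 58,100: Dave has the top bid, wins, and pays the second-highest bid 55,750. Payoff = 56,350 − 55,750 = 600.
The bid only affects whether you win, not the price — here both bids land on the same side of the top rival bid, so the deviation is payoff-neutral.

Truthful: 600; alternative: 600.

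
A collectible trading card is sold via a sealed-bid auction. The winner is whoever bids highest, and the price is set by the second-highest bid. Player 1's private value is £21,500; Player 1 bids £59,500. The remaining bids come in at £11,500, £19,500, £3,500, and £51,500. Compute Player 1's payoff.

Highest competing bid: £51,500.
Player 1's bid £59,500 is the highest overall, so Player 1 wins and pays the second-highest bid, £51,500.
Payoff = value − price = £21,500 − £51,500 = -£30,000.
Overbidding won the item at a price above value — truthful bidding would have avoided this loss.

-£30,000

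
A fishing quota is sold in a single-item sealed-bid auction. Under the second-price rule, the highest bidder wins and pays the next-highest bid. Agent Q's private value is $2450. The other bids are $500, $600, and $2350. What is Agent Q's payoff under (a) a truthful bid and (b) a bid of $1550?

The highest competing bid is $2350.
Bidding truthfully at $2450: Agent Q has the top bid, wins, and pays the second-highest bid $2350. Payoff = $2450 − $2350 = $100.
Bidding $1550: the top bid is $2350 (a rival), so Agent Q loses. Payoff = $0.

Truthful: $100; alternative: $0.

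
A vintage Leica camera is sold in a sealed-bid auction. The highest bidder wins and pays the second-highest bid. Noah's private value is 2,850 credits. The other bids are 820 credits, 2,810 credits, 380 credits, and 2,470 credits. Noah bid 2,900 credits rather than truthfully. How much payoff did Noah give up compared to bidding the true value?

Payoff forgone: 0 credits.

The highest competing bid is 2,810 credits.
Bidding truthfully at 2,850 credits: Noah has the top bid, wins, and pays the second-highest bid 2,810 credits. Payoff = 2,850 credits − 2,810 credits = 40 credits.
Bidding 2,900 credits: Noah has the top bid, wins, and pays the second-highest bid 2,810 credits. Payoff = 2,850 credits − 2,810 credits = 40 credits.
Regret = truthful payoff − actual payoff = 40 credits − 40 credits = 0 credits.
The bid only affects whether you win, not the price — here both bids land on the same side of the top rival bid, so the deviation is payoff-neutral.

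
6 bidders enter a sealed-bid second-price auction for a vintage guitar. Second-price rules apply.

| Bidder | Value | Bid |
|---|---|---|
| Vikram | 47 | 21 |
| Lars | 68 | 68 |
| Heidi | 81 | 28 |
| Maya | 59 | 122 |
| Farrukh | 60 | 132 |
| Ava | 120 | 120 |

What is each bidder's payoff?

Payoffs: Vikram 0, Lars 0, Heidi 0, Maya 0, Farrukh -62, Ava 0.

Ordered from highest: Farrukh 132, then Maya 122, then Ava 120, then Lars 68, then Heidi 28, then Vikram 21.
Farrukh has the top bid and wins; the price is the second-highest bid, 122.
Farrukh's payoff = 60 − 122 = -62. All other bidders lose, so their payoff is 0.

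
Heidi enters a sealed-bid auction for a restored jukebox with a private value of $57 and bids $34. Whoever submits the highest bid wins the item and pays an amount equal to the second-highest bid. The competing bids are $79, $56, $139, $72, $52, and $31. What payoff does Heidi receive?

Highest competing bid: $139.
Heidi's bid $34 is not the highest, so Heidi loses, pays nothing, and earns zero payoff.

$0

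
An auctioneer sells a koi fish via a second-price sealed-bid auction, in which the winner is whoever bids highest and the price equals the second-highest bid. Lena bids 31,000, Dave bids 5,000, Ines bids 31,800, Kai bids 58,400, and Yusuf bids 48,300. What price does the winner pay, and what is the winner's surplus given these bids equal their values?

Ranking the bids: Kai 58,400 > Yusuf 48,300 > Ines 31,800 > Lena 31,000 > Dave 5,000.
Kai is the highest bidder, so Kai wins.
Under the second-price rule, the price is the second-highest bid: 48,300.
Surplus = 58,400 − 48,300 = 10,100.

The winner pays 48,300 for a surplus of 10,100.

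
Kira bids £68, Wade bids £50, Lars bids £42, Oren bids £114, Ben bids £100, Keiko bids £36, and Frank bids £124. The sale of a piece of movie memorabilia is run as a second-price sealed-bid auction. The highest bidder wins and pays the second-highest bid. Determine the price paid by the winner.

Price paid: £114.

Bids in descending order: Frank £124; Oren £114; Ben £100; Kira £68; Wade £50; Lars £42; Keiko £36.
Frank has the highest bid, so Frank wins.
The second-highest bid is £114, so that is what Frank pays.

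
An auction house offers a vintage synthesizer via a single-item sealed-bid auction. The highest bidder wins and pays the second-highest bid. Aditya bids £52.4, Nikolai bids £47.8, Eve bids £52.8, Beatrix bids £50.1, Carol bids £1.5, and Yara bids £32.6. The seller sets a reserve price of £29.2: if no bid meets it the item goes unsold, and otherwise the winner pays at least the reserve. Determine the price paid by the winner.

Ordered from highest: Eve £52.8; Aditya £52.4; Beatrix £50.1; Nikolai £47.8; Yara £32.6; Carol £1.5.
Eve has the highest bid, so Eve wins.
The second-highest bid is £52.4, which exceeds the reserve, so that sets the price.

Price paid: £52.4.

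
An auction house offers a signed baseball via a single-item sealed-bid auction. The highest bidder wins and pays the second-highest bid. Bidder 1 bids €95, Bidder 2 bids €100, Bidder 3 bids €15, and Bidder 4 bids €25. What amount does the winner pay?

€95

Bids in descending order: Bidder 2 €100, then Bidder 1 €95, then Bidder 4 €25, then Bidder 3 €15.
Bidder 2 has the highest bid, so Bidder 2 wins.
The second-highest bid is €95, so that is what Bidder 2 pays.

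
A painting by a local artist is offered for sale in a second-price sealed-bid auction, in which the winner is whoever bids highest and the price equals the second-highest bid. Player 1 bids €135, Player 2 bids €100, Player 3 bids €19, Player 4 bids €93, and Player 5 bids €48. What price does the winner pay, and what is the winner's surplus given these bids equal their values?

Price €100; surplus €35.

Ranking the bids: Player 1 €135 > Player 2 €100 > Player 4 €93 > Player 5 €48 > Player 3 €19.
Player 1 is the highest bidder, so Player 1 wins.
Under the second-price rule, the price is the second-highest bid: €100.
Surplus = €135 − €100 = €35.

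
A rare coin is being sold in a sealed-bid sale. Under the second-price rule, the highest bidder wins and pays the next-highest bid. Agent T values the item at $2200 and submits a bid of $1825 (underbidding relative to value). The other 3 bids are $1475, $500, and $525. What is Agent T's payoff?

Highest competing bid: $1475.
Agent T's bid $1825 is the highest overall, so Agent T wins and pays the second-highest bid, $1475.
Payoff = value − price = $2200 − $1475 = $725.

Agent T's payoff: $725.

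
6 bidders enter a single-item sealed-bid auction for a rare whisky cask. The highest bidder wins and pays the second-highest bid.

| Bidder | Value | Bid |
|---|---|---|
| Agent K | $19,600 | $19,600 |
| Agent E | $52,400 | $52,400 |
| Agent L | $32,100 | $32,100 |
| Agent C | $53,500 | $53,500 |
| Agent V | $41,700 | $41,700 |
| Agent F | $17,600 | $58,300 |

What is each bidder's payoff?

Sorted high to low: Agent F $58,300; Agent C $53,500; Agent E $52,400; Agent V $41,700; Agent L $32,100; Agent K $19,600.
Agent F has the top bid and wins; the price is the second-highest bid, $53,500.
Agent F's payoff = $17,600 − $53,500 = -$35,900. All other bidders lose, so their payoff is 0.

Payoffs: Agent K $0, Agent E $0, Agent L $0, Agent C $0, Agent V $0, Agent F -$35,900.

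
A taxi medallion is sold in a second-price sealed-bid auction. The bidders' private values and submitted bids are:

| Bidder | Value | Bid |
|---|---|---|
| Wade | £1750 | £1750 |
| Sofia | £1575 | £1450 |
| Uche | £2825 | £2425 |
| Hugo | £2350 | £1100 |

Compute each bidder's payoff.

Payoffs: Wade £0, Sofia £0, Uche £1075, Hugo £0.

Ordered from highest: Uche £2425 > Wade £1750 > Sofia £1450 > Hugo £1100.
Uche has the top bid and wins; the price is the second-highest bid, £1750.
Uche's payoff = £2825 − £1750 = £1075. All other bidders lose, so their payoff is 0.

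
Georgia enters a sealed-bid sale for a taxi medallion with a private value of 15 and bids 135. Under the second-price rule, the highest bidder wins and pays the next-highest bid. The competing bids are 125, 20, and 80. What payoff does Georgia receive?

Highest competing bid: 125.
Georgia's bid 135 is the highest overall, so Georgia wins and pays the second-highest bid, 125.
Payoff = value − price = 15 − 125 = -110.
Overbidding won the item at a price above value — truthful bidding would have avoided this loss.

-110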